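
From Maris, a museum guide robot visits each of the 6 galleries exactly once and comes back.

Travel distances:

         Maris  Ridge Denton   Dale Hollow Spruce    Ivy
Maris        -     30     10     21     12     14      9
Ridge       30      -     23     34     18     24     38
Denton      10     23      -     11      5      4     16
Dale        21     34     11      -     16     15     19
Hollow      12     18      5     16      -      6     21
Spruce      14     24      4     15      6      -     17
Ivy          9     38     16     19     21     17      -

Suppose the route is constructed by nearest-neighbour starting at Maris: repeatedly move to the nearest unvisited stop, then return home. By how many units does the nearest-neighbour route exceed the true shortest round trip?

Maris: Ivy=9, Denton=10, Hollow=12, Spruce=14, Dale=21, Ridge=30 ⇒ Ivy
Ivy: Denton=16, Spruce=17, Dale=19, Hollow=21, Ridge=38 ⇒ Denton
Denton: Spruce=4, Hollow=5, Dale=11, Ridge=23 ⇒ Spruce
Spruce: Hollow=6, Dale=15, Ridge=24 ⇒ Hollow
Hollow: Dale=16, Ridge=18 ⇒ Dale
Dale: Ridge=34 ⇒ Ridge
NN route Maris → Ivy → Denton → Spruce → Hollow → Dale → Ridge → Maris costs 115.
Optimal: Maris → Ridge → Hollow → Spruce → Denton → Dale → Ivy → Maris costs 97 (by enumerating all 360 distinct tours).
Excess = 115 − 97 = 18.

Excess over optimum: 18.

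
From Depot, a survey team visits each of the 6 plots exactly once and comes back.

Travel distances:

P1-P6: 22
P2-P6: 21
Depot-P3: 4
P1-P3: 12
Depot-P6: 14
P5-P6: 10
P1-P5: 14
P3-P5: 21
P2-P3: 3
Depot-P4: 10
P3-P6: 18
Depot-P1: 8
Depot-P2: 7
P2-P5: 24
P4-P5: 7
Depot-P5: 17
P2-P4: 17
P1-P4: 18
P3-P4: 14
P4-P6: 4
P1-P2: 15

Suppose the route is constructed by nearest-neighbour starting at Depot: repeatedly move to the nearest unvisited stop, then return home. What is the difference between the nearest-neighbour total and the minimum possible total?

Excess over optimum: 1.

From Depot: P3=4, P2=7, P1=8, P4=10, P6=14, P5=17 → choose P3 (4).
From P3: P2=3, P1=12, P4=14, P6=18, P5=21 → choose P2 (3).
From P2: P1=15, P4=17, P6=21, P5=24 → choose P1 (15).
From P1: P5=14, P4=18, P6=22 → choose P5 (14).
From P5: P4=7, P6=10 → choose P4 (7).
From P4: P6=4 → choose P6 (4).
NN route Depot → P3 → P2 → P1 → P5 → P4 → P6 → Depot costs 61.
Optimal: Depot → P1 → P5 → P6 → P4 → P2 → P3 → Depot costs 60 (by enumerating all 360 distinct tours).
Excess = 61 − 60 = 1.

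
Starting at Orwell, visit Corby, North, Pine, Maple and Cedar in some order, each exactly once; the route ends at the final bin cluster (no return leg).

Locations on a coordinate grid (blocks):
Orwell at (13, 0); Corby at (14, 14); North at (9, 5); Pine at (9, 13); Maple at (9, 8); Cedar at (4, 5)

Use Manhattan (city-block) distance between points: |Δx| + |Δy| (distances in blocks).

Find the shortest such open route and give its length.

Minimum one-way distance = 33 blocks.

There are 5! = 120 possible orderings.
Orwell→Corby→North→Pine→Maple→Cedar: 15+14+8+5+8 = 50
Orwell→Corby→North→Pine→Cedar→Maple: 15+14+8+13+8 = 58
Orwell→Corby→North→Maple→Pine→Cedar: 15+14+3+5+13 = 50
Orwell→Corby→North→Maple→Cedar→Pine: 15+14+3+8+13 = 53
Orwell→Corby→North→Cedar→Pine→Maple: 15+14+5+13+5 = 52
Orwell→Corby→North→Cedar→Maple→Pine: 15+14+5+8+5 = 47
Orwell→Corby→Pine→North→Maple→Cedar: 15+6+8+3+8 = 40
Orwell→Corby→Pine→North→Cedar→Maple: 15+6+8+5+8 = 42
Orwell→Corby→Pine→Maple→North→Cedar: 15+6+5+3+5 = 34
Orwell→Corby→Pine→Maple→Cedar→North: 15+6+5+8+5 = 39
Orwell→Corby→Pine→Cedar→North→Maple: 15+6+13+5+3 = 42
Orwell→Corby→Pine→Cedar→Maple→North: 15+6+13+8+3 = 45
Orwell→Corby→Maple→North→Pine→Cedar: 15+11+3+8+13 = 50
Orwell→Corby→Maple→North→Cedar→Pine: 15+11+3+5+13 = 47
… (106 more)
Orwell→North→Cedar→Maple→Pine→Corby: 9+5+8+5+6 = 33  ← best
The minimum is 33.
One shortest path: Orwell → North → Cedar → Maple → Pine → Corby.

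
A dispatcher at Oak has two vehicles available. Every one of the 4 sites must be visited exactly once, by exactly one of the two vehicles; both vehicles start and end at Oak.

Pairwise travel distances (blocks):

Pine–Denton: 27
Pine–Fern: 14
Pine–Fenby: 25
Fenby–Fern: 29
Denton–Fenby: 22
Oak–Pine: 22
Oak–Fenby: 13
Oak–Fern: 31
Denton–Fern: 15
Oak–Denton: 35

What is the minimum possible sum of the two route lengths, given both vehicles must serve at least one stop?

Try each way of splitting the stops between the two vehicles (each non-empty) and, for each split, find the best tour for each vehicle:
  {Pine} + {Denton, Fenby, Fern}: 44 + 81 = 125
  {Denton} + {Pine, Fenby, Fern}: 70 + 78 = 148
  {Pine, Denton} + {Fenby, Fern}: 84 + 73 = 157
  {Fenby} + {Pine, Denton, Fern}: 26 + 86 = 112
  {Pine, Fenby} + {Denton, Fern}: 60 + 81 = 141
  {Denton, Fenby} + {Pine, Fern}: 70 + 67 = 137
  … (7 splits in total)
Best: vehicle 1 Oak → Fenby → Oak = 26; vehicle 2 Oak → Pine → Fern → Denton → Oak = 86; combined 112.

Minimum combined distance: 112 blocks.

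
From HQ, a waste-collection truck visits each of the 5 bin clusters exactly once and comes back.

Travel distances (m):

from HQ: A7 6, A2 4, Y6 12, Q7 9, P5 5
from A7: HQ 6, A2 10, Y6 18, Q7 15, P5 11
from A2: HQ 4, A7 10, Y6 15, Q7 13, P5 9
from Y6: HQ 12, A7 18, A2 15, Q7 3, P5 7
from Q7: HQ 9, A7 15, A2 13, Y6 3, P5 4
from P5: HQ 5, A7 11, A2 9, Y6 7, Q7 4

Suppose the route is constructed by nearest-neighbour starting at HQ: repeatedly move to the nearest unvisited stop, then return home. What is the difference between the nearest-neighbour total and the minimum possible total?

HQ: A2=4, P5=5, A7=6, Q7=9, Y6=12 ⇒ A2
A2: P5=9, A7=10, Q7=13, Y6=15 ⇒ P5
P5: Q7=4, Y6=7, A7=11 ⇒ Q7
Q7: Y6=3, A7=15 ⇒ Y6
Y6: A7=18 ⇒ A7
NN route HQ → A2 → P5 → Q7 → Y6 → A7 → HQ costs 44.
Optimal: HQ → A7 → A2 → Y6 → Q7 → P5 → HQ costs 43 (by enumerating all 60 distinct tours).
Excess = 44 − 43 = 1.

Excess over optimum: 1 m.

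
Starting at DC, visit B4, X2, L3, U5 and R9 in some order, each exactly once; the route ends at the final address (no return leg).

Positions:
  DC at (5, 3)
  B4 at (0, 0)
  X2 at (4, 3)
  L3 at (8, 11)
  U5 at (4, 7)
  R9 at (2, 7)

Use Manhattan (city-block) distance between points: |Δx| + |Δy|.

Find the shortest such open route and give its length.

27 — the minimum one-way total.

There are 5! = 120 possible orderings.
DC - B4 - X2 - L3 - U5 - R9: 8+7+12+8+2 = 37
DC - B4 - X2 - L3 - R9 - U5: 8+7+12+10+2 = 39
DC - B4 - X2 - U5 - L3 - R9: 8+7+4+8+10 = 37
DC - B4 - X2 - U5 - R9 - L3: 8+7+4+2+10 = 31
DC - B4 - X2 - R9 - L3 - U5: 8+7+6+10+8 = 39
DC - B4 - X2 - R9 - U5 - L3: 8+7+6+2+8 = 31
DC - B4 - L3 - X2 - U5 - R9: 8+19+12+4+2 = 45
DC - B4 - L3 - X2 - R9 - U5: 8+19+12+6+2 = 47
DC - B4 - L3 - U5 - X2 - R9: 8+19+8+4+6 = 45
DC - B4 - L3 - U5 - R9 - X2: 8+19+8+2+6 = 43
DC - B4 - L3 - R9 - X2 - U5: 8+19+10+6+4 = 47
DC - B4 - L3 - R9 - U5 - X2: 8+19+10+2+4 = 43
DC - B4 - U5 - X2 - L3 - R9: 8+11+4+12+10 = 45
DC - B4 - U5 - X2 - R9 - L3: 8+11+4+6+10 = 39
… (106 more)
DC - X2 - B4 - R9 - U5 - L3: 1+7+9+2+8 = 27  ← best
The minimum is 27.
One shortest path: DC → X2 → B4 → R9 → U5 → L3.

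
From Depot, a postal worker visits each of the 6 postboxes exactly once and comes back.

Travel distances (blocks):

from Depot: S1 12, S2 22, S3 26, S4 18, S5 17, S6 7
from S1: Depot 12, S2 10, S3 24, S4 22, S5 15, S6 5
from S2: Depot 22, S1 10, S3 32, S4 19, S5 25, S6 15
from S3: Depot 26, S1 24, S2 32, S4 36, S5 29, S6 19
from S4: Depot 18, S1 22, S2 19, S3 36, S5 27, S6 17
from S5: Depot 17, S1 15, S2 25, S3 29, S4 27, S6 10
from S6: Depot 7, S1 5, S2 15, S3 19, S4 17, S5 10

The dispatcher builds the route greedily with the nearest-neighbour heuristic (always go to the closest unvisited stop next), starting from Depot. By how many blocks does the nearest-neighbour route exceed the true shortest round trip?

From Depot: S6=7, S1=12, S5=17, S4=18, S2=22, S3=26 → choose S6 (7).
From S6: S1=5, S5=10, S2=15, S4=17, S3=19 → choose S1 (5).
From S1: S2=10, S5=15, S4=22, S3=24 → choose S2 (10).
From S2: S4=19, S5=25, S3=32 → choose S4 (19).
From S4: S5=27, S3=36 → choose S5 (27).
From S5: S3=29 → choose S3 (29).
NN route Depot → S6 → S1 → S2 → S4 → S5 → S3 → Depot costs 123.
Optimal: Depot → S3 → S5 → S6 → S1 → S2 → S4 → Depot costs 117 (by enumerating all 360 distinct tours).
Excess = 123 − 117 = 6.

6 blocks longer than the optimal tour.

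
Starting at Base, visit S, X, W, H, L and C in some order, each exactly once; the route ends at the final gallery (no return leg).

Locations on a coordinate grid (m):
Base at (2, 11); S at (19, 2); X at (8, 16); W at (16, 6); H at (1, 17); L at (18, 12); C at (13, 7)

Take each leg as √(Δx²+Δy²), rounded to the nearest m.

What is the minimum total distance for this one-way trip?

There are 6! = 720 possible orderings.
Base → S → X → W → H → L → C: 19+18+13+19+18+7 = 94
Base → S → X → W → H → C → L: 19+18+13+19+16+7 = 92
Base → S → X → W → L → H → C: 19+18+13+6+18+16 = 90
Base → S → X → W → L → C → H: 19+18+13+6+7+16 = 79
Base → S → X → W → C → H → L: 19+18+13+3+16+18 = 87
Base → S → X → W → C → L → H: 19+18+13+3+7+18 = 78
Base → S → X → H → W → L → C: 19+18+7+19+6+7 = 76
Base → S → X → H → W → C → L: 19+18+7+19+3+7 = 73
… (712 more)
Base → H → X → L → C → W → S: 6+7+11+7+3+5 = 39  ← best
The minimum is 39.
One shortest path: Base → H → X → L → C → W → S.

39 m — the minimum one-way total.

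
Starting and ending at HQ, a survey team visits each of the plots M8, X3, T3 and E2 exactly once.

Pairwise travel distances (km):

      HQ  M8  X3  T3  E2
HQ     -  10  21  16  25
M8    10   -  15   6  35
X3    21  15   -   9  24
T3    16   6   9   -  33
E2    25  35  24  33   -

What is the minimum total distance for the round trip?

With 4 stops there are 4!/2 = 12 distinct round trips (a route and its reverse cost the same).
HQ - M8 - X3 - T3 - E2 - HQ: 10+15+9+33+25 = 92
HQ - M8 - X3 - E2 - T3 - HQ: 10+15+24+33+16 = 98
HQ - M8 - T3 - X3 - E2 - HQ: 10+6+9+24+25 = 74
HQ - M8 - T3 - E2 - X3 - HQ: 10+6+33+24+21 = 94
HQ - M8 - E2 - X3 - T3 - HQ: 10+35+24+9+16 = 94
HQ - M8 - E2 - T3 - X3 - HQ: 10+35+33+9+21 = 108
HQ - X3 - M8 - T3 - E2 - HQ: 21+15+6+33+25 = 100
HQ - X3 - M8 - E2 - T3 - HQ: 21+15+35+33+16 = 120
HQ - X3 - T3 - M8 - E2 - HQ: 21+9+6+35+25 = 96
HQ - X3 - E2 - M8 - T3 - HQ: 21+24+35+6+16 = 102
HQ - T3 - M8 - X3 - E2 - HQ: 16+6+15+24+25 = 86
HQ - T3 - X3 - M8 - E2 - HQ: 16+9+15+35+25 = 100
The minimum is 74.
One optimal route: HQ → M8 → T3 → X3 → E2 → HQ (or its reverse).

74 km — the shortest possible round trip.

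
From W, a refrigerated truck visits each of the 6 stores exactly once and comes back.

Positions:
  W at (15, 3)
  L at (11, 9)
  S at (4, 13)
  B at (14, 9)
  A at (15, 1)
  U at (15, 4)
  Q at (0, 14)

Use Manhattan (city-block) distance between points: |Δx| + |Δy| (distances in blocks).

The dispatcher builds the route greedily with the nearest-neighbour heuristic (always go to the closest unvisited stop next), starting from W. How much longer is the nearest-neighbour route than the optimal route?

Excess over optimum: 2 blocks.

From W: U=1, A=2, B=7, L=10, S=21, Q=26 → choose U (1).
From U: A=3, B=6, L=9, S=20, Q=25 → choose A (3).
From A: B=9, L=12, S=23, Q=28 → choose B (9).
From B: L=3, S=14, Q=19 → choose L (3).
From L: S=11, Q=16 → choose S (11).
From S: Q=5 → choose Q (5).
NN route W → U → A → B → L → S → Q → W costs 58.
Optimal: W → L → S → Q → B → U → A → W costs 56 (by enumerating all 360 distinct tours).
Excess = 58 − 56 = 2.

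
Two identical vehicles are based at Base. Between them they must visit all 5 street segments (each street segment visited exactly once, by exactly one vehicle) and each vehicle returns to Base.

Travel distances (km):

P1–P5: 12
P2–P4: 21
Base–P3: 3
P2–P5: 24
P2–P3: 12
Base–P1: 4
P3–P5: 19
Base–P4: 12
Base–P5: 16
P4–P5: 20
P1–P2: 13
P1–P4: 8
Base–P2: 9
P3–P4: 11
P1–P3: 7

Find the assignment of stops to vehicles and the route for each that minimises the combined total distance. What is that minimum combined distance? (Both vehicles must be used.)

Minimum combined distance: 68 km.

Try each way of splitting the stops between the two vehicles (each non-empty) and, for each split, find the best tour for each vehicle:
  {P1} + {P2, P3, P4, P5}: 8 + 67 = 75
  {P2} + {P1, P3, P4, P5}: 18 + 50 = 68
  {P1, P2} + {P3, P4, P5}: 26 + 50 = 76
  {P3} + {P1, P2, P4, P5}: 6 + 65 = 71
  {P1, P3} + {P2, P4, P5}: 14 + 65 = 79
  {P2, P3} + {P1, P4, P5}: 24 + 48 = 72
  … (15 splits in total)
Best: vehicle 1 Base → P2 → Base = 18; vehicle 2 Base → P1 → P5 → P4 → P3 → Base = 50; combined 68.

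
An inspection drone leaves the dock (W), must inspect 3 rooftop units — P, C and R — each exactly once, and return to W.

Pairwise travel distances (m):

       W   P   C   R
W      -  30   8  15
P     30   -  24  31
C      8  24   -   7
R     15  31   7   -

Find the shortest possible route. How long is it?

76 m — the shortest possible round trip.

W-P-C-R-W: 30+24+7+15 = 76
W-P-R-C-W: 30+31+7+8 = 76
W-C-P-R-W: 8+24+31+15 = 78
The minimum is 76.
One optimal route: W → P → C → R → W (or its reverse).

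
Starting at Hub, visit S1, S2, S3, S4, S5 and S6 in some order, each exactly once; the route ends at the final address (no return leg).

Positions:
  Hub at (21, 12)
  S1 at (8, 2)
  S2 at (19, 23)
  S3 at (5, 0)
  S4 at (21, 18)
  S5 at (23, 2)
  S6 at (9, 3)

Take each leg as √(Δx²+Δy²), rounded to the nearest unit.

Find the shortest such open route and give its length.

Minimum one-way distance = 51.

There are 6! = 720 possible orderings.
Hub - S1 - S2 - S3 - S4 - S5 - S6: 16+24+27+24+16+14 = 121
Hub - S1 - S2 - S3 - S4 - S6 - S5: 16+24+27+24+19+14 = 124
Hub - S1 - S2 - S3 - S5 - S4 - S6: 16+24+27+18+16+19 = 120
Hub - S1 - S2 - S3 - S5 - S6 - S4: 16+24+27+18+14+19 = 118
Hub - S1 - S2 - S3 - S6 - S4 - S5: 16+24+27+5+19+16 = 107
Hub - S1 - S2 - S3 - S6 - S5 - S4: 16+24+27+5+14+16 = 102
Hub - S1 - S2 - S4 - S3 - S5 - S6: 16+24+5+24+18+14 = 101
Hub - S1 - S2 - S4 - S3 - S6 - S5: 16+24+5+24+5+14 = 88
… (712 more)
Hub - S2 - S4 - S5 - S6 - S1 - S3: 11+5+16+14+1+4 = 51  ← best
The minimum is 51.
One shortest path: Hub → S2 → S4 → S5 → S6 → S1 → S3.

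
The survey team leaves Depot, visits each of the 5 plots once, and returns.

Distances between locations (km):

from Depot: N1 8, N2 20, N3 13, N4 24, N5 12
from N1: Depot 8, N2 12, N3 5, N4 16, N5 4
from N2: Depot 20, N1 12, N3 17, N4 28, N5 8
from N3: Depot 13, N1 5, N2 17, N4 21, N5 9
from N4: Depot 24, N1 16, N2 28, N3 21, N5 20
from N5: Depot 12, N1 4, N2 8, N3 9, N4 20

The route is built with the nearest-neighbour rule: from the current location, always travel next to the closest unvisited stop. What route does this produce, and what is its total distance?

From Depot: distances to unvisited — N1=8, N5=12, N3=13, N2=20, N4=24. Nearest is N1 (8).
From N1: distances to unvisited — N5=4, N3=5, N2=12, N4=16. Nearest is N5 (4).
From N5: distances to unvisited — N2=8, N3=9, N4=20. Nearest is N2 (8).
From N2: distances to unvisited — N3=17, N4=28. Nearest is N3 (17).
From N3: distances to unvisited — N4=21. Nearest is N4 (21).
Return N4→Depot: 24.
Total = 8 + 4 + 8 + 17 + 21 + 24 = 82.

Total distance 82 km via the nearest-neighbour route Depot → N1 → N5 → N2 → N3 → N4 → Depot.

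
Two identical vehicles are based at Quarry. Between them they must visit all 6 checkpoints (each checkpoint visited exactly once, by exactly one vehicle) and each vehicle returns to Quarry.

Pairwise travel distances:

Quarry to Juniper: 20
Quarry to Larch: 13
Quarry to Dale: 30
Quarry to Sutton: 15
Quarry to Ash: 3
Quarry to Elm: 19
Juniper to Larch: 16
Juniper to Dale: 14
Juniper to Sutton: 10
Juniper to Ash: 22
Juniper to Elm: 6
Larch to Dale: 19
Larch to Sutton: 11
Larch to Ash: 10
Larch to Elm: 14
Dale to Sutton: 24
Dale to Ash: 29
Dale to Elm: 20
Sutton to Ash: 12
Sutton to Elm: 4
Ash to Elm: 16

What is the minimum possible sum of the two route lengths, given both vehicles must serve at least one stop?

There are 2^5 − 1 = 31 ways to divide the 6 stops into two non-empty groups. For each, the best each vehicle can do is its own shortest tour through its group:
  {Juniper} + {Larch, Dale, Sutton, Ash, Elm}: 40 + 71 = 111
  {Larch} + {Juniper, Dale, Sutton, Ash, Elm}: 26 + 69 = 95
  {Juniper, Larch} + {Dale, Sutton, Ash, Elm}: 49 + 69 = 118
  {Dale} + {Juniper, Larch, Sutton, Ash, Elm}: 60 + 54 = 114
  {Juniper, Dale} + {Larch, Sutton, Ash, Elm}: 64 + 46 = 110
  {Larch, Dale} + {Juniper, Sutton, Ash, Elm}: 62 + 45 = 107
  … (31 splits in total)
  {Ash} + {Juniper, Larch, Dale, Sutton, Elm}: 6 + 71 = 77  ← best
Best: vehicle 1 Quarry → Ash → Quarry = 6; vehicle 2 Quarry → Larch → Dale → Juniper → Elm → Sutton → Quarry = 71; combined 77.

77 — the smallest possible combined total.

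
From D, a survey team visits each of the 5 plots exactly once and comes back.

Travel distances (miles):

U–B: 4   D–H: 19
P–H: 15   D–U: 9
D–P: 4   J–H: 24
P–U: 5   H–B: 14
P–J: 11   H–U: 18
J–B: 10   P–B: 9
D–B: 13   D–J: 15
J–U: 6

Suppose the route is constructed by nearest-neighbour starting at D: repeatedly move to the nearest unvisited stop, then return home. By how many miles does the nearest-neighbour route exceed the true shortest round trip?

From D: P=4, U=9, B=13, J=15, H=19 → choose P (4).
From P: U=5, B=9, J=11, H=15 → choose U (5).
From U: B=4, J=6, H=18 → choose B (4).
From B: J=10, H=14 → choose J (10).
From J: H=24 → choose H (24).
NN route D → P → U → B → J → H → D costs 66.
Optimal: D → P → J → U → B → H → D costs 58 (by enumerating all 60 distinct tours).
Excess = 66 − 58 = 8.

The nearest-neighbour route is 8 miles longer than optimal.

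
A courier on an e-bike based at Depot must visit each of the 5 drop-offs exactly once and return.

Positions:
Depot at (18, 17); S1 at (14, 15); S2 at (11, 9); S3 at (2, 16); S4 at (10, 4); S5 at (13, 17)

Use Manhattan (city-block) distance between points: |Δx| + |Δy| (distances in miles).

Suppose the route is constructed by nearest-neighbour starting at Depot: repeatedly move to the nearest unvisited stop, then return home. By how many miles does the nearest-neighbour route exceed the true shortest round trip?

Depot: S5=5, S1=6, S2=15, S3=17, S4=21 ⇒ S5
S5: S1=3, S2=10, S3=12, S4=16 ⇒ S1
S1: S2=9, S3=13, S4=15 ⇒ S2
S2: S4=6, S3=16 ⇒ S4
S4: S3=20 ⇒ S3
NN route Depot → S5 → S1 → S2 → S4 → S3 → Depot costs 60.
Optimal: Depot → S1 → S2 → S4 → S3 → S5 → Depot costs 58 (by enumerating all 60 distinct tours).
Excess = 60 − 58 = 2.

The nearest-neighbour route is 2 miles longer than optimal.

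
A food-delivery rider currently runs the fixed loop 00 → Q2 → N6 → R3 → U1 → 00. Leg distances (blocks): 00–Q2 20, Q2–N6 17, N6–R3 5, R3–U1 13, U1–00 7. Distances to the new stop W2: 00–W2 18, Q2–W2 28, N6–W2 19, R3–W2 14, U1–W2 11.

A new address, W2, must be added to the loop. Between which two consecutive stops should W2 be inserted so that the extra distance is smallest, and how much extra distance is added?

Insertion cost between consecutive stops i–j is d(i,W2) + d(W2,j) − d(i,j):
  between 00 and Q2: 18 + 28 − 20 = 26
  between Q2 and N6: 28 + 19 − 17 = 30
  between N6 and R3: 19 + 14 − 5 = 28
  between R3 and U1: 14 + 11 − 13 = 12
  between U1 and 00: 11 + 18 − 7 = 22
Cheapest insertion is between R3 and U1, adding 12.
New total = 62 + 12 = 74.

Minimum extra distance: 12 blocks, inserting W2 between R3 and U1.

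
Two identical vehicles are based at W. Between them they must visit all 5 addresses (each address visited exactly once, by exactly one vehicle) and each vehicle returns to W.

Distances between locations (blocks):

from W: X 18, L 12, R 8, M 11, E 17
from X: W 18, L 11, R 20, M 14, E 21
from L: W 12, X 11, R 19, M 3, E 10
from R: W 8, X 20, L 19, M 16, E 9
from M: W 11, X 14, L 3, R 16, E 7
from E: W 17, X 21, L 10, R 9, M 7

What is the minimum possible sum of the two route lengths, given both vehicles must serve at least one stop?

72 blocks — the smallest possible combined total.

There are 2^4 − 1 = 15 ways to divide the 5 stops into two non-empty groups. For each, the best each vehicle can do is its own shortest tour through its group:
  {X} + {L, R, M, E}: 36 + 39 = 75
  {L} + {X, R, M, E}: 24 + 56 = 80
  {X, L} + {R, M, E}: 41 + 35 = 76
  {R} + {X, L, M, E}: 16 + 56 = 72
  {X, R} + {L, M, E}: 46 + 39 = 85
  {L, R} + {X, M, E}: 39 + 56 = 95
  … (15 splits in total)
Best: vehicle 1 W → R → W = 16; vehicle 2 W → X → L → M → E → W = 56; combined 72.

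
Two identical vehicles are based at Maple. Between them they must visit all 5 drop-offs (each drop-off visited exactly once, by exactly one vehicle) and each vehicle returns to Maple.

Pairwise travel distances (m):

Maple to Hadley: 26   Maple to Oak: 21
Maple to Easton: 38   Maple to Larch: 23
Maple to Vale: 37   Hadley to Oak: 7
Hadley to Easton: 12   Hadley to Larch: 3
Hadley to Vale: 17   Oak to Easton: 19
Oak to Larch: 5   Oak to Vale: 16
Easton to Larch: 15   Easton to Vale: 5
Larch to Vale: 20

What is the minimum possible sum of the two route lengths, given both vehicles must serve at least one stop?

Try each way of splitting the stops between the two vehicles (each non-empty) and, for each split, find the best tour for each vehicle:
  {Hadley} + {Oak, Easton, Larch, Vale}: 52 + 80 = 132
  {Oak} + {Hadley, Easton, Larch, Vale}: 42 + 80 = 122
  {Hadley, Oak} + {Easton, Larch, Vale}: 54 + 80 = 134
  {Easton} + {Hadley, Oak, Larch, Vale}: 76 + 80 = 156
  {Hadley, Easton} + {Oak, Larch, Vale}: 76 + 80 = 156
  {Oak, Easton} + {Hadley, Larch, Vale}: 78 + 80 = 158
  … (15 splits in total)
Best: vehicle 1 Maple → Oak → Maple = 42; vehicle 2 Maple → Larch → Hadley → Easton → Vale → Maple = 80; combined 122.

122 m — the smallest possible combined total.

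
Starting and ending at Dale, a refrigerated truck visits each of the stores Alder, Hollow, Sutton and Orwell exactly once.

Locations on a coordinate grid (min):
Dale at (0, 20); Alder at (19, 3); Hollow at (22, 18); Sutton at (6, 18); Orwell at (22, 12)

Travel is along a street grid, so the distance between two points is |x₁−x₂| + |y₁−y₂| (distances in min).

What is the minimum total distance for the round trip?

Shortest round trip = 78 min.

With 4 stops there are 4!/2 = 12 distinct round trips (a route and its reverse cost the same).
Dale - Alder - Hollow - Sutton - Orwell - Dale: 36+18+16+22+30 = 122
Dale - Alder - Hollow - Orwell - Sutton - Dale: 36+18+6+22+8 = 90
Dale - Alder - Sutton - Hollow - Orwell - Dale: 36+28+16+6+30 = 116
Dale - Alder - Sutton - Orwell - Hollow - Dale: 36+28+22+6+24 = 116
Dale - Alder - Orwell - Hollow - Sutton - Dale: 36+12+6+16+8 = 78
Dale - Alder - Orwell - Sutton - Hollow - Dale: 36+12+22+16+24 = 110
Dale - Hollow - Alder - Sutton - Orwell - Dale: 24+18+28+22+30 = 122
Dale - Hollow - Alder - Orwell - Sutton - Dale: 24+18+12+22+8 = 84
Dale - Hollow - Sutton - Alder - Orwell - Dale: 24+16+28+12+30 = 110
Dale - Hollow - Orwell - Alder - Sutton - Dale: 24+6+12+28+8 = 78
Dale - Sutton - Alder - Hollow - Orwell - Dale: 8+28+18+6+30 = 90
Dale - Sutton - Hollow - Alder - Orwell - Dale: 8+16+18+12+30 = 84
The minimum is 78.
One optimal route: Dale → Alder → Orwell → Hollow → Sutton → Dale (or its reverse).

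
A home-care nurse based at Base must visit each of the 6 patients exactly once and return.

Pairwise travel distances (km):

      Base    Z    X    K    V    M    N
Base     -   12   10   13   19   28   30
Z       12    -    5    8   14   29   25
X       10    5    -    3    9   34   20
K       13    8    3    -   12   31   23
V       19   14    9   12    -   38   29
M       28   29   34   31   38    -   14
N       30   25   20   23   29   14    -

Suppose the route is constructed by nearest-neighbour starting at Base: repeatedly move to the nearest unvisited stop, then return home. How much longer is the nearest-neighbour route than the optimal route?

3 km longer than the optimal tour.

From Base: X=10, Z=12, K=13, V=19, M=28, N=30 → choose X (10).
From X: K=3, Z=5, V=9, N=20, M=34 → choose K (3).
From K: Z=8, V=12, N=23, M=31 → choose Z (8).
From Z: V=14, N=25, M=29 → choose V (14).
From V: N=29, M=38 → choose N (29).
From N: M=14 → choose M (14).
NN route Base → X → K → Z → V → N → M → Base costs 106.
Optimal: Base → Z → X → K → V → N → M → Base costs 103 (by enumerating all 360 distinct tours).
Excess = 106 − 103 = 3.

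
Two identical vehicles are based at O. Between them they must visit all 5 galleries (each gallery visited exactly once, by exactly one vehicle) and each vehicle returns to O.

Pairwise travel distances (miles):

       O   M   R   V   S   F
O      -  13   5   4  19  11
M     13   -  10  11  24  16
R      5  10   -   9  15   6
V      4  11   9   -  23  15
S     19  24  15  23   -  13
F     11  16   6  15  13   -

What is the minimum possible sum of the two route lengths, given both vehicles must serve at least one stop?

69 miles — the smallest possible combined total.

Check every non-empty split of the stops between the two vehicles; for each half take its own optimal tour:
  {M} + {R, V, S, F}: 26 + 51 = 77
  {R} + {M, V, S, F}: 10 + 63 = 73
  {M, R} + {V, S, F}: 28 + 51 = 79
  {V} + {M, R, S, F}: 8 + 61 = 69
  {M, V} + {R, S, F}: 28 + 43 = 71
  {R, V} + {M, S, F}: 18 + 61 = 79
  … (15 splits in total)
Best: vehicle 1 O → V → O = 8; vehicle 2 O → M → R → F → S → O = 61; combined 69.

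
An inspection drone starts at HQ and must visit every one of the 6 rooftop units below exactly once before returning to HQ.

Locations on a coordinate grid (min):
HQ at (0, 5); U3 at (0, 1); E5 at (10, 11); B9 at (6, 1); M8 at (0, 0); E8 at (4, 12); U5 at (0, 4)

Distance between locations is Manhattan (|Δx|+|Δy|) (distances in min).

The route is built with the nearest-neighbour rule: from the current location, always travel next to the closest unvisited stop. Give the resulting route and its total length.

At HQ the remaining stops are U5 1, U3 4, M8 5, B9 10, E8 11, E5 16; go to U5.
At U5 the remaining stops are U3 3, M8 4, B9 9, E8 12, E5 17; go to U3.
At U3 the remaining stops are M8 1, B9 6, E8 15, E5 20; go to M8.
At M8 the remaining stops are B9 7, E8 16, E5 21; go to B9.
At B9 the remaining stops are E8 13, E5 14; go to E8.
At E8 the remaining stops are E5 7; go to E5.
Return E5→HQ: 16.
Total = 1 + 3 + 1 + 7 + 13 + 7 + 16 = 48.

Nearest-neighbour total = 48 min; route HQ → U5 → U3 → M8 → B9 → E8 → E5 → HQ.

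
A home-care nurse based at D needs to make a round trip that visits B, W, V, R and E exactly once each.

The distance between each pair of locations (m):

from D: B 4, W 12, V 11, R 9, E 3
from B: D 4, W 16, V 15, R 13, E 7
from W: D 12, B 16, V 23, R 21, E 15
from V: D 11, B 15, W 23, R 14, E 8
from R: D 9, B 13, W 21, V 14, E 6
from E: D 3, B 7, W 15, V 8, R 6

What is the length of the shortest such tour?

There are 60 distinct closed tours to check (reversals are equivalent).
D→B→W→V→R→E→D: 4+16+23+14+6+3 = 66
D→B→W→V→E→R→D: 4+16+23+8+6+9 = 66
D→B→W→R→V→E→D: 4+16+21+14+8+3 = 66
D→B→W→R→E→V→D: 4+16+21+6+8+11 = 66
D→B→W→E→V→R→D: 4+16+15+8+14+9 = 66
D→B→W→E→R→V→D: 4+16+15+6+14+11 = 66
D→B→V→W→R→E→D: 4+15+23+21+6+3 = 72
D→B→V→W→E→R→D: 4+15+23+15+6+9 = 72
D→B→V→R→W→E→D: 4+15+14+21+15+3 = 72
D→B→V→R→E→W→D: 4+15+14+6+15+12 = 66
D→B→V→E→W→R→D: 4+15+8+15+21+9 = 72
D→B→V→E→R→W→D: 4+15+8+6+21+12 = 66
D→B→R→W→V→E→D: 4+13+21+23+8+3 = 72
D→B→R→W→E→V→D: 4+13+21+15+8+11 = 72
… (46 more)
The minimum is 66.
One optimal route: D → B → W → V → R → E → D (or its reverse).

Shortest round trip = 66 m.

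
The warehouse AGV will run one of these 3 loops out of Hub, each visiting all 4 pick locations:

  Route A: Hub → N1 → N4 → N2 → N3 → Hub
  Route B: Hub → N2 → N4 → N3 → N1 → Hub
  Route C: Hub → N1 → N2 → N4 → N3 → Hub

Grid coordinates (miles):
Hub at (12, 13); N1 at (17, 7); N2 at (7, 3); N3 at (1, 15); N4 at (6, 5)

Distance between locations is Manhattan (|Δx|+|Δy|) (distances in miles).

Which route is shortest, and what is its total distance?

Route A: 11 + 13 + 3 + 18 + 13 = 58
Route B: 15 + 3 + 15 + 24 + 11 = 68
Route C: 11 + 14 + 3 + 15 + 13 = 56

56 miles — Route C is the shortest.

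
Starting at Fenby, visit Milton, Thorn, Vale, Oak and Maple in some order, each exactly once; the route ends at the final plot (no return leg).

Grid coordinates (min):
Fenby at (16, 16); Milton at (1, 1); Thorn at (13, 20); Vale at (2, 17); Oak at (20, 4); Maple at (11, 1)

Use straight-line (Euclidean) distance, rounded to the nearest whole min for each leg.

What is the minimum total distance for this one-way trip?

Shortest open route: 51 min.

There are 5! = 120 possible orderings.
Fenby - Milton - Thorn - Vale - Oak - Maple: 21+22+11+22+9 = 85
Fenby - Milton - Thorn - Vale - Maple - Oak: 21+22+11+18+9 = 81
Fenby - Milton - Thorn - Oak - Vale - Maple: 21+22+17+22+18 = 100
Fenby - Milton - Thorn - Oak - Maple - Vale: 21+22+17+9+18 = 87
Fenby - Milton - Thorn - Maple - Vale - Oak: 21+22+19+18+22 = 102
Fenby - Milton - Thorn - Maple - Oak - Vale: 21+22+19+9+22 = 93
Fenby - Milton - Vale - Thorn - Oak - Maple: 21+16+11+17+9 = 74
Fenby - Milton - Vale - Thorn - Maple - Oak: 21+16+11+19+9 = 76
Fenby - Milton - Vale - Oak - Thorn - Maple: 21+16+22+17+19 = 95
Fenby - Milton - Vale - Oak - Maple - Thorn: 21+16+22+9+19 = 87
Fenby - Milton - Vale - Maple - Thorn - Oak: 21+16+18+19+17 = 91
Fenby - Milton - Vale - Maple - Oak - Thorn: 21+16+18+9+17 = 81
Fenby - Milton - Oak - Thorn - Vale - Maple: 21+19+17+11+18 = 86
Fenby - Milton - Oak - Thorn - Maple - Vale: 21+19+17+19+18 = 94
… (106 more)
Fenby - Thorn - Vale - Milton - Maple - Oak: 5+11+16+10+9 = 51  ← best
The minimum is 51.
One shortest path: Fenby → Thorn → Vale → Milton → Maple → Oak.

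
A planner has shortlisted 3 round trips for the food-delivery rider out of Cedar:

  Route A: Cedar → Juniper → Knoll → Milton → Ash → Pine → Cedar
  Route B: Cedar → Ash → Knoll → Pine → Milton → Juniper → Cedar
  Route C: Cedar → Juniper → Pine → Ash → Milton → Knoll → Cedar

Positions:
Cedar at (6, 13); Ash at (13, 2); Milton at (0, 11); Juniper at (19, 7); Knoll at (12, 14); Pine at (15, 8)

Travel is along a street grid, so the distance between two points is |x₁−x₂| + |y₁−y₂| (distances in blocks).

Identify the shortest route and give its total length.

Route A: 19 + 14 + 15 + 22 + 8 + 14 = 92
Route B: 18 + 13 + 9 + 18 + 23 + 19 = 100
Route C: 19 + 5 + 8 + 22 + 15 + 7 = 76

76 blocks — Route C is the shortest.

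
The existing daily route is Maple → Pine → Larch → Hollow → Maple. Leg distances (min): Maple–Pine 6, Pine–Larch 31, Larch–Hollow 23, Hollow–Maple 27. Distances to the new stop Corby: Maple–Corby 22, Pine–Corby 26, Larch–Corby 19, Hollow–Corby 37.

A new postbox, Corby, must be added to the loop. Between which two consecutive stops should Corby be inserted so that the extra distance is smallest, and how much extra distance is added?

Insertion cost between consecutive stops i–j is d(i,Corby) + d(Corby,j) − d(i,j):
  between Maple and Pine: 22 + 26 − 6 = 42
  between Pine and Larch: 26 + 19 − 31 = 14
  between Larch and Hollow: 19 + 37 − 23 = 33
  between Hollow and Maple: 37 + 22 − 27 = 32
Cheapest insertion is between Pine and Larch, adding 14.
New total = 87 + 14 = 101.

Minimum extra distance: 14 min, inserting Corby between Pine and Larch.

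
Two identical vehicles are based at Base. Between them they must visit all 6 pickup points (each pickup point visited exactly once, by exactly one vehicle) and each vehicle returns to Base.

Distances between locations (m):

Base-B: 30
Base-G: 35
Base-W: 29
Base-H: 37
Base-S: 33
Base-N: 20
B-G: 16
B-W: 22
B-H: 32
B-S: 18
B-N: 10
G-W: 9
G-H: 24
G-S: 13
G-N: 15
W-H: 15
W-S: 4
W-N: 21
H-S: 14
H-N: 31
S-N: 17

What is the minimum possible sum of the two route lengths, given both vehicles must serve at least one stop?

Check every non-empty split of the stops between the two vehicles; for each half take its own optimal tour:
  {B} + {G, W, H, S, N}: 60 + 99 = 159
  {G} + {B, W, H, S, N}: 70 + 104 = 174
  {B, G} + {W, H, S, N}: 81 + 93 = 174
  {W} + {B, G, H, S, N}: 58 + 110 = 168
  {B, W} + {G, H, S, N}: 81 + 99 = 180
  {G, W} + {B, H, S, N}: 73 + 99 = 172
  … (31 splits in total)
  {B, G, W, H, S} + {N}: 110 + 40 = 150  ← best
Best: vehicle 1 Base → B → G → W → S → H → Base = 110; vehicle 2 Base → N → Base = 40; combined 150.

Minimum combined distance: 150 m.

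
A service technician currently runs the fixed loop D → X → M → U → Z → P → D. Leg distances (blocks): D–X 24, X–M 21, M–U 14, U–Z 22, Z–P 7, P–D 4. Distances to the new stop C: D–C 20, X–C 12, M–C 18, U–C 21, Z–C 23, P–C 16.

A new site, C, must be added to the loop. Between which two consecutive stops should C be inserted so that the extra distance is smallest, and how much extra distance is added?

Insertion cost between consecutive stops i–j is d(i,C) + d(C,j) − d(i,j):
  between D and X: 20 + 12 − 24 = 8
  between X and M: 12 + 18 − 21 = 9
  between M and U: 18 + 21 − 14 = 25
  between U and Z: 21 + 23 − 22 = 22
  between Z and P: 23 + 16 − 7 = 32
  between P and D: 16 + 20 − 4 = 32
Cheapest insertion is between D and X, adding 8.
New total = 92 + 8 = 100.

Minimum extra distance: 8 blocks, inserting C between D and X.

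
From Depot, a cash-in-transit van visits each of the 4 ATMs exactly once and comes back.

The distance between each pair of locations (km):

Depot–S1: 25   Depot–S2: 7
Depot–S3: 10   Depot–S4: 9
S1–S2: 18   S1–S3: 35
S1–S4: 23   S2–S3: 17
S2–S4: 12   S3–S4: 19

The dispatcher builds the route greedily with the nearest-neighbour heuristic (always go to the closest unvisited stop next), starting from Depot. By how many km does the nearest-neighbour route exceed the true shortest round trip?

From Depot: S2=7, S4=9, S3=10, S1=25 → choose S2 (7).
From S2: S4=12, S3=17, S1=18 → choose S4 (12).
From S4: S3=19, S1=23 → choose S3 (19).
From S3: S1=35 → choose S1 (35).
NN route Depot → S2 → S4 → S3 → S1 → Depot costs 98.
Optimal: Depot → S2 → S1 → S4 → S3 → Depot costs 77 (by enumerating all 12 distinct tours).
Excess = 98 − 77 = 21.

Excess over optimum: 21 km.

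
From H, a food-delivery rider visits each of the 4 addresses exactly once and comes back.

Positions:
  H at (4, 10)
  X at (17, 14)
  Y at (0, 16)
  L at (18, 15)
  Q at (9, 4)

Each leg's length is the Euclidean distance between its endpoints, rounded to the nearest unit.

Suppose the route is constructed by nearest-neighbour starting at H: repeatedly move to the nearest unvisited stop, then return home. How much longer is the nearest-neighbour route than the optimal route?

From H: Y=7, Q=8, X=14, L=15 → choose Y (7).
From Y: Q=15, X=17, L=18 → choose Q (15).
From Q: X=13, L=14 → choose X (13).
From X: L=1 → choose L (1).
NN route H → Y → Q → X → L → H costs 51.
Optimal: H → Y → X → L → Q → H costs 47 (by enumerating all 12 distinct tours).
Excess = 51 − 47 = 4.

4 longer than the optimal tour.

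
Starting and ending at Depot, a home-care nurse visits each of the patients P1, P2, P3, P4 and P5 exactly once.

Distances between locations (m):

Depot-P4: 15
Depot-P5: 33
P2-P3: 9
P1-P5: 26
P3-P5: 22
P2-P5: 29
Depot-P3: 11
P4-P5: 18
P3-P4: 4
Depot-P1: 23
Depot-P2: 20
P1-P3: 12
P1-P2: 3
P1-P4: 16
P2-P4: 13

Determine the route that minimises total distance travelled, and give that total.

82 m — the shortest possible round trip.

Depot→P1→P2→P3→P4→P5→Depot: 23+3+9+4+18+33 = 90
Depot→P1→P2→P3→P5→P4→Depot: 23+3+9+22+18+15 = 90
Depot→P1→P2→P4→P3→P5→Depot: 23+3+13+4+22+33 = 98
Depot→P1→P2→P4→P5→P3→Depot: 23+3+13+18+22+11 = 90
Depot→P1→P2→P5→P3→P4→Depot: 23+3+29+22+4+15 = 96
Depot→P1→P2→P5→P4→P3→Depot: 23+3+29+18+4+11 = 88
Depot→P1→P3→P2→P4→P5→Depot: 23+12+9+13+18+33 = 108
Depot→P1→P3→P2→P5→P4→Depot: 23+12+9+29+18+15 = 106
Depot→P1→P3→P4→P2→P5→Depot: 23+12+4+13+29+33 = 114
Depot→P1→P3→P4→P5→P2→Depot: 23+12+4+18+29+20 = 106
Depot→P1→P3→P5→P2→P4→Depot: 23+12+22+29+13+15 = 114
Depot→P1→P3→P5→P4→P2→Depot: 23+12+22+18+13+20 = 108
Depot→P1→P4→P2→P3→P5→Depot: 23+16+13+9+22+33 = 116
Depot→P1→P4→P2→P5→P3→Depot: 23+16+13+29+22+11 = 114
… (46 more)
Depot→P2→P1→P5→P4→P3→Depot: 20+3+26+18+4+11 = 82  ← best
The minimum is 82.
One optimal route: Depot → P2 → P1 → P5 → P4 → P3 → Depot (or its reverse).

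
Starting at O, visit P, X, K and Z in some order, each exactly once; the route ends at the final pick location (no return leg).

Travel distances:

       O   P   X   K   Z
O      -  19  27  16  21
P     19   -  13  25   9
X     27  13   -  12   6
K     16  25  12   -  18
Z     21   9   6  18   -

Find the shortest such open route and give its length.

Shortest open route: 43.

There are 4! = 24 possible orderings.
O→P→X→K→Z: 19+13+12+18 = 62
O→P→X→Z→K: 19+13+6+18 = 56
O→P→K→X→Z: 19+25+12+6 = 62
O→P→K→Z→X: 19+25+18+6 = 68
O→P→Z→X→K: 19+9+6+12 = 46
O→P→Z→K→X: 19+9+18+12 = 58
O→X→P→K→Z: 27+13+25+18 = 83
O→X→P→Z→K: 27+13+9+18 = 67
O→X→K→P→Z: 27+12+25+9 = 73
O→X→K→Z→P: 27+12+18+9 = 66
O→X→Z→P→K: 27+6+9+25 = 67
O→X→Z→K→P: 27+6+18+25 = 76
O→K→P→X→Z: 16+25+13+6 = 60
O→K→P→Z→X: 16+25+9+6 = 56
… (10 more)
O→K→X→Z→P: 16+12+6+9 = 43  ← best
The minimum is 43.
One shortest path: O → K → X → Z → P.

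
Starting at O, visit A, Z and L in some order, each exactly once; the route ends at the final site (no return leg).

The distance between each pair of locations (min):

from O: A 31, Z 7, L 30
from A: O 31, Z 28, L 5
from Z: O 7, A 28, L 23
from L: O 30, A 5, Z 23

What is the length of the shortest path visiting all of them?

35 min — the minimum one-way total.

There are 3! = 6 possible orderings.
O → A → Z → L: 31+28+23 = 82
O → A → L → Z: 31+5+23 = 59
O → Z → A → L: 7+28+5 = 40
O → Z → L → A: 7+23+5 = 35
O → L → A → Z: 30+5+28 = 63
O → L → Z → A: 30+23+28 = 81
The minimum is 35.
One shortest path: O → Z → L → A.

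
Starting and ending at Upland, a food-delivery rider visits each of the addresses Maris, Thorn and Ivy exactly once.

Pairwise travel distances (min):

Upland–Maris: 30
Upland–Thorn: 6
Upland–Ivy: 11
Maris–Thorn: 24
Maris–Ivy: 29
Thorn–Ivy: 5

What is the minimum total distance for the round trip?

Minimum total distance: 70 min.

Upland-Maris-Thorn-Ivy-Upland: 30+24+5+11 = 70
Upland-Maris-Ivy-Thorn-Upland: 30+29+5+6 = 70
Upland-Thorn-Maris-Ivy-Upland: 6+24+29+11 = 70
The minimum is 70.
One optimal route: Upland → Maris → Thorn → Ivy → Upland (or its reverse).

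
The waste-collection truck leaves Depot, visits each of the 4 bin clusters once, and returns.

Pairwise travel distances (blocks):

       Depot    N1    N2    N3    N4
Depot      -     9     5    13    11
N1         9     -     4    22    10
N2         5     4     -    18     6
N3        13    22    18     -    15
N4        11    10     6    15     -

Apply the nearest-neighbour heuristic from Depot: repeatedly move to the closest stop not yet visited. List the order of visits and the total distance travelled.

From Depot: distances to unvisited — N2=5, N1=9, N4=11, N3=13. Nearest is N2 (5).
From N2: distances to unvisited — N1=4, N4=6, N3=18. Nearest is N1 (4).
From N1: distances to unvisited — N4=10, N3=22. Nearest is N4 (10).
From N4: distances to unvisited — N3=15. Nearest is N3 (15).
Return N3→Depot: 13.
Total = 5 + 4 + 10 + 15 + 13 = 47.

47 blocks along Depot → N2 → N1 → N4 → N3 → Depot.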